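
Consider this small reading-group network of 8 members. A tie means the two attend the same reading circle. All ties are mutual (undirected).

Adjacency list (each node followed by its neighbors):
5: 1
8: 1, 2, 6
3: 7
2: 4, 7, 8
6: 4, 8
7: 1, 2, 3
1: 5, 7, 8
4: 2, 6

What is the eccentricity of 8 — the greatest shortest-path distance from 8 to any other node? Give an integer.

Distances from 8: 1:1, 2:1, 3:3, 4:2, 5:2, 6:1, 7:2.
The largest is 3 (to 3), so the eccentricity of 8 is 3.

3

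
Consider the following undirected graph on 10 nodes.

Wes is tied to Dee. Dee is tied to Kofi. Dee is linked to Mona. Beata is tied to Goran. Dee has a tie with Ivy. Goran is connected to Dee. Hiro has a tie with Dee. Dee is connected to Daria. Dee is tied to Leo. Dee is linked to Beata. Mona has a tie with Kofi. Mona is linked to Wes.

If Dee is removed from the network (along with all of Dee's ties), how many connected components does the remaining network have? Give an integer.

Without Dee, the remaining ties split the others into: {Ivy}; {Kofi, Mona, Wes}; {Hiro}; {Leo}; {Beata, Goran}; {Daria}.
That's 6 separate components.

6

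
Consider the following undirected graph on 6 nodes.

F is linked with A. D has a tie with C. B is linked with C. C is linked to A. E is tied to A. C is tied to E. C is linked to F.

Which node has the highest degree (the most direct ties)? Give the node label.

C

Degrees — A:3, B:1, C:5, D:1, E:2, F:2.
The maximum is 5, attained only by C.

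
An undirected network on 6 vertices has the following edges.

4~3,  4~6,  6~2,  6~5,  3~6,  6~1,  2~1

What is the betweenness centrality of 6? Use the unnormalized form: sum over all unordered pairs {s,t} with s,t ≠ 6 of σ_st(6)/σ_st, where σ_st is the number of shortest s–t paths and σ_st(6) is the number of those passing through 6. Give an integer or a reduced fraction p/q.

8

Pairs whose geodesics pass through 6 — 2–3: 1; 2–5: 1; 2–4: 1; 3–5: 1; 3–1: 1; 5–4: 1; 5–1: 1; 4–1: 1.
All other pairs contribute 0.
Summing the contributions gives betweenness(6) = 8.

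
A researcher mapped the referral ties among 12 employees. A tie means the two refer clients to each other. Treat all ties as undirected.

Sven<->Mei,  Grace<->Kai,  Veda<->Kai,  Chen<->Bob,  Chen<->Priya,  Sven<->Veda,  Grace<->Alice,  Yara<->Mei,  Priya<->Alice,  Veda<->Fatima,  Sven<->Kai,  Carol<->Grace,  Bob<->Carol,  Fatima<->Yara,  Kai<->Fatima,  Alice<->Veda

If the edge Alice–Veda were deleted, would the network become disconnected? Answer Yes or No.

Even without that edge, Alice still reaches Veda via Alice – Grace – Kai – Veda, so the network stays connected. Not a bridge.

No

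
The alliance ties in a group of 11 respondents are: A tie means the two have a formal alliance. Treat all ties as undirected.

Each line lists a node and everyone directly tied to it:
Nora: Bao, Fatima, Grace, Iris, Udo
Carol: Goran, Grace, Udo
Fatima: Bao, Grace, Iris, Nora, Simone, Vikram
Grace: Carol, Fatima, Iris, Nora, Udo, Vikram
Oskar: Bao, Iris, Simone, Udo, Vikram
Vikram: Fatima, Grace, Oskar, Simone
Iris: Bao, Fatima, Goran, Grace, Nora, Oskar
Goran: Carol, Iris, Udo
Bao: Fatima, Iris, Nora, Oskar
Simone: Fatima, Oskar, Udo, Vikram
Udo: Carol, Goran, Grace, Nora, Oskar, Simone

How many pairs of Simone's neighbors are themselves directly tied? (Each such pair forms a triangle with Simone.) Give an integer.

Simone's neighbors: Fatima, Oskar, Udo, and Vikram.
Neighbor pairs that are themselves tied: Simone–Fatima–Vikram; Simone–Oskar–Udo; Simone–Oskar–Vikram. Each forms one triangle with Simone, for 3 in total.

3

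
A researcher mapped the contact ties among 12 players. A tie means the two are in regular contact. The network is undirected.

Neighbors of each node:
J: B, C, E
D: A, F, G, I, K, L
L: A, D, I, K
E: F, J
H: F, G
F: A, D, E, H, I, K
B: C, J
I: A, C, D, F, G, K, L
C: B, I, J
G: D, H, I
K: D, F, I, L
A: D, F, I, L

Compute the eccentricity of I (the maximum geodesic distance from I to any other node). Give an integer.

Distances from I: A:1, B:2, C:1, D:1, E:2, F:1, G:1, H:2, J:2, K:1, L:1.
The largest is 2 (to B, J, H, and E), so the eccentricity of I is 2.

2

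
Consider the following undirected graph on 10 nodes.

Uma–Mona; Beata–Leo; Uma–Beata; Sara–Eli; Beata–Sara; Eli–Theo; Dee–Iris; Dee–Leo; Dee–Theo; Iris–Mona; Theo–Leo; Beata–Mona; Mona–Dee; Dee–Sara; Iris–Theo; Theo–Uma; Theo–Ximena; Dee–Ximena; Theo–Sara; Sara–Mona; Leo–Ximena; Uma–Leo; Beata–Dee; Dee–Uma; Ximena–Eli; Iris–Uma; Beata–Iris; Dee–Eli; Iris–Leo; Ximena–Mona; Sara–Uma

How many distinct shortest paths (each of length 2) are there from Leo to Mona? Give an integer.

The shortest distance is 2. The length-2 paths are: Leo–Ximena–Mona; Leo–Uma–Mona; Leo–Beata–Mona; Leo–Dee–Mona; Leo–Iris–Mona.
That gives 5 distinct shortest paths.

5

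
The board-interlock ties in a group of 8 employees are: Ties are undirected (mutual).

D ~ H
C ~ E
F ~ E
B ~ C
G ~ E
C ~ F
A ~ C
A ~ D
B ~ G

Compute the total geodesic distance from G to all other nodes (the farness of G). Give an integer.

Distances from G: A:3, B:1, C:2, D:4, E:1, F:2, H:5.
Sum = 3 + 1 + 2 + 4 + 1 + 2 + 5 = 18.

18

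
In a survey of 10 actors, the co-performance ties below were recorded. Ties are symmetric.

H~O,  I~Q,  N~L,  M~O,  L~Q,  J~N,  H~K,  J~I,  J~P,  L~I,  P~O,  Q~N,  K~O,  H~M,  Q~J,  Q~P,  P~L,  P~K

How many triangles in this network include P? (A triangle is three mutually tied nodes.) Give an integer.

3

P's neighbors: J, K, L, O, and Q.
Neighbor pairs that are themselves tied: P–J–Q; P–K–O; P–L–Q. Each forms one triangle with P, for 3 in total.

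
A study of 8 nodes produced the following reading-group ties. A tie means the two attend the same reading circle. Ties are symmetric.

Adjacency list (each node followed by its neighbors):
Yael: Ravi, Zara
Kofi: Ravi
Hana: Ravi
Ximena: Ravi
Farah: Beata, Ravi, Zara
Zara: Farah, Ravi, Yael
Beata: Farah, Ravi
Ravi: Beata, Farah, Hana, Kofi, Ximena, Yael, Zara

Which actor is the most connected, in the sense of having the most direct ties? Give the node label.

Ravi

Degrees — Beata:2, Farah:3, Hana:1, Kofi:1, Ravi:7, Ximena:1, Yael:2, Zara:3.
The maximum is 7, attained only by Ravi.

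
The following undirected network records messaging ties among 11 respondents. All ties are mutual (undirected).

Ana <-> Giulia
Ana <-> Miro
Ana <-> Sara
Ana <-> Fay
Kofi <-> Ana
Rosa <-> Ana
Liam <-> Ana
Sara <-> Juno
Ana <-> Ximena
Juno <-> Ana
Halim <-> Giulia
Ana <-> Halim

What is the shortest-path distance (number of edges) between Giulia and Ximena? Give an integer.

2

One shortest route is Giulia – Ana – Ximena, which uses 2 edges, and Giulia and Ximena are not directly tied, so nothing shorter exists. So d(Giulia,Ximena) = 2.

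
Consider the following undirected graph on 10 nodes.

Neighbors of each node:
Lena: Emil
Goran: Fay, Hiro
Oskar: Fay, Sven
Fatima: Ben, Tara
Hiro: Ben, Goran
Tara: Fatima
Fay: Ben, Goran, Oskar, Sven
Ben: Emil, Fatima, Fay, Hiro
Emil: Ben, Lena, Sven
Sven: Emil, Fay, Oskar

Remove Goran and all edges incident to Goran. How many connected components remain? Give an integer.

Goran's neighbors (Fay and Hiro) remain reachable from one another through other ties, so the rest of the network stays in one piece.

1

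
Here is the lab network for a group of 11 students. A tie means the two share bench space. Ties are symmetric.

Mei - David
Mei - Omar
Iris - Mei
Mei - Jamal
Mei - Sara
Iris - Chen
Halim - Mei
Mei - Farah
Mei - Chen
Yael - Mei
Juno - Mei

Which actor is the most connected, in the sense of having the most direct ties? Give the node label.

Degrees — Chen:2, David:1, Farah:1, Halim:1, Iris:2, Jamal:1, Juno:1, Mei:10, Omar:1, Sara:1, Yael:1.
The maximum is 10, attained only by Mei.

Mei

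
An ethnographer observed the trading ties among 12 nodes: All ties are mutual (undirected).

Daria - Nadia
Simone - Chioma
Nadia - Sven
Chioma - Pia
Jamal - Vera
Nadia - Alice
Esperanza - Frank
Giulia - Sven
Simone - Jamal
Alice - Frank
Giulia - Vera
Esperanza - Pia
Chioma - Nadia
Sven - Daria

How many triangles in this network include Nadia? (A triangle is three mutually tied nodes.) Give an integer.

1

Nadia's neighbors: Alice, Chioma, Daria, and Sven.
Neighbor pairs that are themselves tied: Nadia–Daria–Sven. Each forms one triangle with Nadia, for 1 in total.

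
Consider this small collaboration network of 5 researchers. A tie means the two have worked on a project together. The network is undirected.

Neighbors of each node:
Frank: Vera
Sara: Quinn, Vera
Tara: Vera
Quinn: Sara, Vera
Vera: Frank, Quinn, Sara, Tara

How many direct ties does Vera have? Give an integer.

Vera is directly tied to Frank, Quinn, Sara, and Tara. That is 4 neighbors, so the degree of Vera is 4.

4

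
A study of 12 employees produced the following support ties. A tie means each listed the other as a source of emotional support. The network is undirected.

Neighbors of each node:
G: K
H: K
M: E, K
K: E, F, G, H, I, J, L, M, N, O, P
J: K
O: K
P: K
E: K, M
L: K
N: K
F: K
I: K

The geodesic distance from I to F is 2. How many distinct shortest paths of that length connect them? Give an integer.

1

The shortest distance is 2, and the only length-2 path is I–K–F. So there is exactly 1 shortest path.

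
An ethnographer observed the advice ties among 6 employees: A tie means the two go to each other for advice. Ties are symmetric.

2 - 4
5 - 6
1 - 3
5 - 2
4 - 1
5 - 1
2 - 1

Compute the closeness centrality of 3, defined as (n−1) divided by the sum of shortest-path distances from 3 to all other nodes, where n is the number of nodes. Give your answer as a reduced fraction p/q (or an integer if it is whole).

1/2

Distances from 3: 1:1, 2:2, 4:2, 5:2, 6:3. Sum = 10.
n = 6, so closeness = 5/10 = 1/2.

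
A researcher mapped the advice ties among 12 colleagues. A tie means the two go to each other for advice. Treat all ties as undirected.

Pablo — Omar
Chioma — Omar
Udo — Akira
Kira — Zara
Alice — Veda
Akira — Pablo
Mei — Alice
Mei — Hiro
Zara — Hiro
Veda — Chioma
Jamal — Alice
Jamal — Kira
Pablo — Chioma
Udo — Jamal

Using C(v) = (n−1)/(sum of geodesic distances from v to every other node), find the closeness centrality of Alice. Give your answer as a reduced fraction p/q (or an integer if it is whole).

Distances from Alice: Akira:3, Chioma:2, Hiro:2, Jamal:1, Kira:2, Mei:1, Omar:3, Pablo:3, Udo:2, Veda:1, Zara:3. Sum = 23.
n = 12, so closeness = 11/23.

11/23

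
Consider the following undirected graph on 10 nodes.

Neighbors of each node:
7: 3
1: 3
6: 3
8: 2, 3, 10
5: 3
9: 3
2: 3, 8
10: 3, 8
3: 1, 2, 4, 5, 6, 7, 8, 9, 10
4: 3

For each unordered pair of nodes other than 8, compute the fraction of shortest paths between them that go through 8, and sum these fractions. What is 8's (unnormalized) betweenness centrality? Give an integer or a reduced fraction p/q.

1/2

Pairs whose geodesics pass through 8 — 10–2: 1/2.
All other pairs contribute 0.
Summing the contributions gives betweenness(8) = 1/2.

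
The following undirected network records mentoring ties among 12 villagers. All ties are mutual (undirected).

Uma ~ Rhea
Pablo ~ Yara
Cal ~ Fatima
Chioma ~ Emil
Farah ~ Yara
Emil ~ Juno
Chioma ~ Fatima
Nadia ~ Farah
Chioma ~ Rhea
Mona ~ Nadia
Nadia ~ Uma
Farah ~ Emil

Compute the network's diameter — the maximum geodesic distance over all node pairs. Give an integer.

6

Eccentricity of each node (its greatest distance to any other): Cal:6, Chioma:4, Emil:3, Farah:4, Fatima:5, Juno:4, Mona:6, Nadia:5, Pablo:6, Rhea:5, Uma:4, Yara:5.
The maximum eccentricity is 6, realized for instance by the pair Pablo–Cal via Pablo – Yara – Farah – Emil – Chioma – Fatima – Cal. So the diameter is 6.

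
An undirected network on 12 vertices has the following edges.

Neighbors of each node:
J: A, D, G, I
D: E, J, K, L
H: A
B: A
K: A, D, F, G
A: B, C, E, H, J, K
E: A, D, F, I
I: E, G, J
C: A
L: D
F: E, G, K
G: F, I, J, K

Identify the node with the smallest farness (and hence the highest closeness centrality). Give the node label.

Farness (sum of distances to all others) for each node — A:17, B:27, C:27, D:21, E:18, F:23, G:22, H:27, I:23, J:18, K:18, L:31.
The smallest farness is 17, for A, so A has the highest closeness.

A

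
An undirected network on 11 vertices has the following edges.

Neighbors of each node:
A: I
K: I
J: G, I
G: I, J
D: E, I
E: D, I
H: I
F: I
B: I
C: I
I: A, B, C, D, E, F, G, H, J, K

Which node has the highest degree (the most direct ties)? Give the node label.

I

Degrees — A:1, B:1, C:1, D:2, E:2, F:1, G:2, H:1, I:10, J:2, K:1.
The maximum is 10, attained only by I.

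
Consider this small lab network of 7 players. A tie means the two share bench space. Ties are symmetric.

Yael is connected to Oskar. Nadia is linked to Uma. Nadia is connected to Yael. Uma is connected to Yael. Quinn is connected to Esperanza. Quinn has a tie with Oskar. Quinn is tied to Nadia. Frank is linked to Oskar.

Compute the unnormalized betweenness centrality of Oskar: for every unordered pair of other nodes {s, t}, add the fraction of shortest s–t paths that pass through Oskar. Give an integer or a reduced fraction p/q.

Pairs whose geodesics pass through Oskar — Frank–Quinn: 1; Frank–Yael: 1; Frank–Uma: 1; Frank–Nadia: 2/2; Frank–Esperanza: 1; Quinn–Yael: 1/2; Yael–Esperanza: 1/2.
All other pairs contribute 0.
Summing the contributions gives betweenness(Oskar) = 6.

6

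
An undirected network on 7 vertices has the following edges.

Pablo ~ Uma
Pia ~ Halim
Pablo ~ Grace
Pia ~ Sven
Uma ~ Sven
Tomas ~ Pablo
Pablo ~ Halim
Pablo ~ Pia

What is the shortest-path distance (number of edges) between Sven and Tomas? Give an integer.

One shortest route is Sven – Uma – Pablo – Tomas, which uses 3 edges, and at distance 2 from Sven we only reach {Halim, Pablo}, which does not include Tomas. So d(Sven,Tomas) = 3.

3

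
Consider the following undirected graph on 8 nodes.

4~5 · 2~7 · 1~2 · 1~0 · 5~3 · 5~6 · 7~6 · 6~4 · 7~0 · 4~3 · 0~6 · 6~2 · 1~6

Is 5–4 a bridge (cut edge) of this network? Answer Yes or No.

No

Even without that edge, 5 still reaches 4 via 5 – 6 – 4, so the network stays connected. Not a bridge.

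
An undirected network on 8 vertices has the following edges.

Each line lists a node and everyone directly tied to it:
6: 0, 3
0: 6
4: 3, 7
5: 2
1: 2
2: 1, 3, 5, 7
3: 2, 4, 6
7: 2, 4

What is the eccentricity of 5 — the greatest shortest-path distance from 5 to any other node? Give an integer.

4

Distances from 5: 0:4, 1:2, 2:1, 3:2, 4:3, 6:3, 7:2.
The largest is 4 (to 0), so the eccentricity of 5 is 4.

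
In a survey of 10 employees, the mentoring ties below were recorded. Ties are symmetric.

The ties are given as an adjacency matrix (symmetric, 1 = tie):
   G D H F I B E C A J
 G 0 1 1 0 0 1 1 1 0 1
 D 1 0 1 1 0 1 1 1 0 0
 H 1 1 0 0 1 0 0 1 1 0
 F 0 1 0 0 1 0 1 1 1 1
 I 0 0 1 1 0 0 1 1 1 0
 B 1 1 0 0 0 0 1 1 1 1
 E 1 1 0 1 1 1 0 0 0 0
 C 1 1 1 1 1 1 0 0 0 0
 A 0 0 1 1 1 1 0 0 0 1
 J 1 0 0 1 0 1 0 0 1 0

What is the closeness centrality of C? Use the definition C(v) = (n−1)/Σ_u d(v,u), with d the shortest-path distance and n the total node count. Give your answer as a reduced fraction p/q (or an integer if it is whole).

Distances from C: A:2, B:1, D:1, E:2, F:1, G:1, H:1, I:1, J:2. Sum = 12.
n = 10, so closeness = 9/12 = 3/4.

3/4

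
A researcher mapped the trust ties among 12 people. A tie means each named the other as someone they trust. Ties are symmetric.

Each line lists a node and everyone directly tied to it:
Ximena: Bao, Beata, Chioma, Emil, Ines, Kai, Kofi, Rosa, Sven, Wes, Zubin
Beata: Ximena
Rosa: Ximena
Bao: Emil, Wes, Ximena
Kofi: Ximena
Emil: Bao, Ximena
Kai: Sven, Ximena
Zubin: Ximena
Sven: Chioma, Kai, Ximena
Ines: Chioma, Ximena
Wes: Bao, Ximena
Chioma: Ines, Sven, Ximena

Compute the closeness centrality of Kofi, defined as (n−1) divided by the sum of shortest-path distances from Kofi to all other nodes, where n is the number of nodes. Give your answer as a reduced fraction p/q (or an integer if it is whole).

11/21

Distances from Kofi: Bao:2, Beata:2, Chioma:2, Emil:2, Ines:2, Kai:2, Rosa:2, Sven:2, Wes:2, Ximena:1, Zubin:2. Sum = 21.
n = 12, so closeness = 11/21.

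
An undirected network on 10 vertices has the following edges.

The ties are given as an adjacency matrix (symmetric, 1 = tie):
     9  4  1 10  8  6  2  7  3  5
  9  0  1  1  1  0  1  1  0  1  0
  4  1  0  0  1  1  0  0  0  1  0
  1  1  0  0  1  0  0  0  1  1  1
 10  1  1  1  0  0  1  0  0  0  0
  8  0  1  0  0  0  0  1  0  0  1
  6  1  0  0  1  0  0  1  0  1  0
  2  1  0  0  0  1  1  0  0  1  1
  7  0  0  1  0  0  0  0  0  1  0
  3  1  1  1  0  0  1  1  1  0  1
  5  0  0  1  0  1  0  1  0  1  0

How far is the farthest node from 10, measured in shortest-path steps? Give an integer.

Distances from 10: 1:1, 2:2, 3:2, 4:1, 5:2, 6:1, 7:2, 8:2, 9:1.
The largest is 2 (to 2, 3, 8, 7, and 5), so the eccentricity of 10 is 2.

2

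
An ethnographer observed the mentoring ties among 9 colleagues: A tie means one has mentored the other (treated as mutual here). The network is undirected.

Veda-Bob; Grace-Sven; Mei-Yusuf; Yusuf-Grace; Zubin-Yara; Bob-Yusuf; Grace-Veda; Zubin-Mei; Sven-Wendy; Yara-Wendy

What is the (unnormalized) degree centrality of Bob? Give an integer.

Bob is directly tied to Veda and Yusuf. That is 2 neighbors, so the degree of Bob is 2.

2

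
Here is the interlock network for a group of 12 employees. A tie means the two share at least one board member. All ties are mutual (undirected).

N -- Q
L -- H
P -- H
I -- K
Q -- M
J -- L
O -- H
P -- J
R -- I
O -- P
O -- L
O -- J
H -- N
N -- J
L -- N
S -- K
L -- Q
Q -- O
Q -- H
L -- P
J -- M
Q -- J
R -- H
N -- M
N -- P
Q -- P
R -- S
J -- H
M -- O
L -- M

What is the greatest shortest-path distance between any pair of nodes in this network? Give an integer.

5

Eccentricity of each node (its greatest distance to any other): H:3, I:4, J:4, K:5, L:4, M:5, N:4, O:4, P:4, Q:4, R:3, S:4.
The maximum eccentricity is 5, realized for instance by the pair K–M via K – S – R – H – O – M. So the diameter is 5.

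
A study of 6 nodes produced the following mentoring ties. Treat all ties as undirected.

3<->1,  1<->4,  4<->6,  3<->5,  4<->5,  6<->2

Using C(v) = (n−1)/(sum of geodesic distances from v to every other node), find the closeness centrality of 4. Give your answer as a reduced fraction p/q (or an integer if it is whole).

Distances from 4: 1:1, 2:2, 3:2, 5:1, 6:1. Sum = 7.
n = 6, so closeness = 5/7.

5/7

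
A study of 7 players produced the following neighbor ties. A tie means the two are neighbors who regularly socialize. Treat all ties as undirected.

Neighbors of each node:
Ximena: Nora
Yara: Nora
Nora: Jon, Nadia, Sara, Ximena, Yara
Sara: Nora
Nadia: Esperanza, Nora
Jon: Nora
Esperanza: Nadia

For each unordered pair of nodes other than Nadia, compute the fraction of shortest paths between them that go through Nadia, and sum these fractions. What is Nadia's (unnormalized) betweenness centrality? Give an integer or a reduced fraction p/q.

5

Pairs whose geodesics pass through Nadia — Esperanza–Ximena: 1; Esperanza–Yara: 1; Esperanza–Jon: 1; Esperanza–Nora: 1; Esperanza–Sara: 1.
All other pairs contribute 0.
Summing the contributions gives betweenness(Nadia) = 5.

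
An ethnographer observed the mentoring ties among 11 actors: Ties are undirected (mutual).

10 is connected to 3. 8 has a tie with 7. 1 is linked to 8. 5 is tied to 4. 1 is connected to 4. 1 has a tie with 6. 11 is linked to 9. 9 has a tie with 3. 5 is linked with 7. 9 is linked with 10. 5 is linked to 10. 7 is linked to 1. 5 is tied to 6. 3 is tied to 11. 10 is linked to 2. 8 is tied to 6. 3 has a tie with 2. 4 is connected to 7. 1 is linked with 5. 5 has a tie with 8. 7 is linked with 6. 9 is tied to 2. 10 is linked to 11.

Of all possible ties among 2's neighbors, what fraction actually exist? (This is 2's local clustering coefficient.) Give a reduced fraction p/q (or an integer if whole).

1

2's neighbors: 3, 9, and 10 (k = 3).
Possible neighbor pairs: C(3,2) = 3. Edges among them: 3–9, 3–10, 9–10 → e = 3.
Clustering(2) = 3/3 = 1.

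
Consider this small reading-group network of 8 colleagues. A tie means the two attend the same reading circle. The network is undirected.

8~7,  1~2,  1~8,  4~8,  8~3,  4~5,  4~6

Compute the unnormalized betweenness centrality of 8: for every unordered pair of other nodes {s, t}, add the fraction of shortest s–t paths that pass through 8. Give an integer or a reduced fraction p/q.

Pairs whose geodesics pass through 8 — 3–4: 1; 3–2: 1; 3–6: 1; 3–7: 1; 3–5: 1; 3–1: 1; 4–2: 1; 4–7: 1; 4–1: 1; 2–6: 1; 2–7: 1; 2–5: 1; 6–7: 1; 6–1: 1 … (+3 more pairs).
All other pairs contribute 0.
Summing the contributions gives betweenness(8) = 17.

17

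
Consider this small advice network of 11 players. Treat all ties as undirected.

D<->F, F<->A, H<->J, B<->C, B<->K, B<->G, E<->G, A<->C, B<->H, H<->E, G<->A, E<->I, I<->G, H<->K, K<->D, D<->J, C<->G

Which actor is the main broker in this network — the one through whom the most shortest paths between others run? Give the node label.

Unnormalized betweenness of each node: A:71/12, B:97/12, C:3/2, D:31/6, E:13/3, F:43/12, G:31/3, H:9, I:0, J:7/4, K:13/3.
G has the largest value, 31/3, making it the main broker — the node through which the most shortest paths run.

G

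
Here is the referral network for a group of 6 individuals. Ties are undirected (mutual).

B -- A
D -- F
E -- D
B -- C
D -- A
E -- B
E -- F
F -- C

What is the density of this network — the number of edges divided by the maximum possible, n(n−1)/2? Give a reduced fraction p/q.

There are 8 edges and 6 nodes, so the maximum possible is C(6,2) = 15.
Density = 8/15.

8/15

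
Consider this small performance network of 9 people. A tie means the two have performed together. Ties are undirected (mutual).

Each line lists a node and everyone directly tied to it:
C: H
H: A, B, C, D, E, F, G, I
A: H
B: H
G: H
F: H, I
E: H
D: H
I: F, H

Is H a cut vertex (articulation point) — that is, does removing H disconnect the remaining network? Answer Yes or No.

Yes

Removing H leaves {C} with no path to {E}, so the network splits into 7 components. H is a cut vertex.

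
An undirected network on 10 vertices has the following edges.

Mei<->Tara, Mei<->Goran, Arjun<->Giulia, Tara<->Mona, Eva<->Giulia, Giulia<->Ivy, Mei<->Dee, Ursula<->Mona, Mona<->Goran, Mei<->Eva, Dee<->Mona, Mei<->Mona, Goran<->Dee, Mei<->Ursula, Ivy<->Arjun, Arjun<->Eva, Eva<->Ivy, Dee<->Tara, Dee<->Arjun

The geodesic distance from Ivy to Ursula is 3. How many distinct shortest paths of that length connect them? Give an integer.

The shortest distance is 3, and the only length-3 path is Ivy–Eva–Mei–Ursula. So there is exactly 1 shortest path.

1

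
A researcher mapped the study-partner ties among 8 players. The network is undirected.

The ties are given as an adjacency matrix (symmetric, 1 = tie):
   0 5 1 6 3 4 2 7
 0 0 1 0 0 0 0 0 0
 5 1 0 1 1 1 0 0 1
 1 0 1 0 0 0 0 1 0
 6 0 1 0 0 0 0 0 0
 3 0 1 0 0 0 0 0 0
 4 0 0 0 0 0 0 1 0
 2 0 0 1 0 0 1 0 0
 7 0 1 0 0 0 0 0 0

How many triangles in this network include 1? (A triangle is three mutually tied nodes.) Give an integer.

0

1's neighbors are 2 and 5, but none of them are tied to each other, so no triangle contains 1.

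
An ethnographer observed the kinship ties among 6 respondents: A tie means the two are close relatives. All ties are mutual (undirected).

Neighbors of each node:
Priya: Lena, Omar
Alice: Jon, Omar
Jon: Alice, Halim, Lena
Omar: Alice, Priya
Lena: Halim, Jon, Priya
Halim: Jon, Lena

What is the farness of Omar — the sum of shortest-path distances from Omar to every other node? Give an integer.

9

Distances from Omar: Alice:1, Halim:3, Jon:2, Lena:2, Priya:1.
Sum = 1 + 3 + 2 + 2 + 1 = 9.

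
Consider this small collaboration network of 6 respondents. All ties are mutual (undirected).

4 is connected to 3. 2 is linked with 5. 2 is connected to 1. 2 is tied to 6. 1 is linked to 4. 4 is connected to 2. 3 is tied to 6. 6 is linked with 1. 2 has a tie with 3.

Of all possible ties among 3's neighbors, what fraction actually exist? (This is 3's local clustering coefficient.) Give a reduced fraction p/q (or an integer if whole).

3's neighbors: 2, 4, and 6 (k = 3).
Possible neighbor pairs: C(3,2) = 3. Edges among them: 2–4, 2–6 → e = 2.
Clustering(3) = 2/3.

2/3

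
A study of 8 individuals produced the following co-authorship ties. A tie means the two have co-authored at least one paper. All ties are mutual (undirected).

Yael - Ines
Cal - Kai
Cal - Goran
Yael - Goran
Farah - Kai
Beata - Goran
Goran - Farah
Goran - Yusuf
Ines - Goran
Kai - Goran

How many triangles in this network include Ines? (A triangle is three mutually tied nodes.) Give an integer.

Ines's neighbors: Goran and Yael.
Neighbor pairs that are themselves tied: Ines–Goran–Yael. Each forms one triangle with Ines, for 1 in total.

1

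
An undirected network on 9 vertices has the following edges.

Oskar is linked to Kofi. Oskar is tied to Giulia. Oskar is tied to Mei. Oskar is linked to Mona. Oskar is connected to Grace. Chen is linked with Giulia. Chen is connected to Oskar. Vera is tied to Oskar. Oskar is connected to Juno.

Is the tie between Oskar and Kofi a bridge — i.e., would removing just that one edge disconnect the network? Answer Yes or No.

Yes

Without the Oskar–Kofi edge there is no alternate route between Oskar and Kofi, so the network disconnects. It is a bridge.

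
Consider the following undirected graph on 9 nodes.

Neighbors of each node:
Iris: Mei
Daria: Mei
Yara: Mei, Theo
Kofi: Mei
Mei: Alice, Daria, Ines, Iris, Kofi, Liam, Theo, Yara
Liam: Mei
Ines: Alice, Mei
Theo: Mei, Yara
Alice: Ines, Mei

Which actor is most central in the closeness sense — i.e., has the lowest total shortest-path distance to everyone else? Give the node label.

Farness (sum of distances to all others) for each node — Alice:14, Daria:15, Ines:14, Iris:15, Kofi:15, Liam:15, Mei:8, Theo:14, Yara:14.
The smallest farness is 8, for Mei, so Mei has the highest closeness.

Mei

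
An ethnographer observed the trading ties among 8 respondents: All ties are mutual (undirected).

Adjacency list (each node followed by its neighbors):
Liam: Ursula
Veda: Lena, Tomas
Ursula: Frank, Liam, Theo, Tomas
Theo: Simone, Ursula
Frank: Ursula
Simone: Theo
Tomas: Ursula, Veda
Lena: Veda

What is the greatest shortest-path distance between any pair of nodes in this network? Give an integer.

Eccentricity of each node (its greatest distance to any other): Frank:4, Lena:5, Liam:4, Simone:5, Theo:4, Tomas:3, Ursula:3, Veda:4.
The maximum eccentricity is 5, realized for instance by the pair Lena–Simone via Lena – Veda – Tomas – Ursula – Theo – Simone. So the diameter is 5.

5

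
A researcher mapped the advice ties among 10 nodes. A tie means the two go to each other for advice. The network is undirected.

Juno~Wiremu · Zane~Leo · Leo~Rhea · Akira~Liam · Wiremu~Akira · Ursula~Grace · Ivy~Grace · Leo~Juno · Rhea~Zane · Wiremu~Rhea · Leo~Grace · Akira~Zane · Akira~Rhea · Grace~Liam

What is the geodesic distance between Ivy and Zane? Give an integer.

3

One shortest route is Ivy – Grace – Leo – Zane, which uses 3 edges, and at distance 2 from Ivy we only reach {Leo, Liam, Ursula}, which does not include Zane. So d(Ivy,Zane) = 3.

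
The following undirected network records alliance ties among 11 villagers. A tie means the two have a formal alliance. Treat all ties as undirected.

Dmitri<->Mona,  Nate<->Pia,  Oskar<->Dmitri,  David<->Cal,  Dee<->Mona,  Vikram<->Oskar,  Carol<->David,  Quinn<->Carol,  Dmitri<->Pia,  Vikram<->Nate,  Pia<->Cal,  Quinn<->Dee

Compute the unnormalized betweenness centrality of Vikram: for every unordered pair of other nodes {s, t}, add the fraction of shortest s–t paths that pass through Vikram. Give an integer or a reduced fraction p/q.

1

Pairs whose geodesics pass through Vikram — Oskar–Nate: 1.
All other pairs contribute 0.
Summing the contributions gives betweenness(Vikram) = 1.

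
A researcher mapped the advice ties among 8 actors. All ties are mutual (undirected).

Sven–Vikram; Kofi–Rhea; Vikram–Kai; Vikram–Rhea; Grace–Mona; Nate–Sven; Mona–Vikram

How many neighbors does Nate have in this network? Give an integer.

Nate is directly tied to Sven. That is 1 neighbor, so the degree of Nate is 1.

1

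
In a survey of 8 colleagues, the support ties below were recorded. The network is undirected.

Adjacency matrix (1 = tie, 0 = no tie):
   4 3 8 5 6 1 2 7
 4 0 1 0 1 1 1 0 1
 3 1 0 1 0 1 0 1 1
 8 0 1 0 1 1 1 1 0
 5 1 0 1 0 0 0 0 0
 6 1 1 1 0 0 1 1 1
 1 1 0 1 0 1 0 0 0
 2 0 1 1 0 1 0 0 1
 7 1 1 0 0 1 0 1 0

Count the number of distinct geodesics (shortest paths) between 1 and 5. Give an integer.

The shortest distance is 2. The length-2 paths are: 1–4–5; 1–8–5.
That gives 2 distinct shortest paths.

2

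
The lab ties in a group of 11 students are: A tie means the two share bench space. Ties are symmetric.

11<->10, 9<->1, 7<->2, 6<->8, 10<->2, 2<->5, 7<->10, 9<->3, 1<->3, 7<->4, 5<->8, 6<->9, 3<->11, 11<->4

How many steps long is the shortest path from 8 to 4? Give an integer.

4

One shortest route is 8 – 5 – 2 – 7 – 4, which uses 4 edges, and at distance 3 from 8 we only reach {1, 3, 7, 10}, which does not include 4. So d(8,4) = 4.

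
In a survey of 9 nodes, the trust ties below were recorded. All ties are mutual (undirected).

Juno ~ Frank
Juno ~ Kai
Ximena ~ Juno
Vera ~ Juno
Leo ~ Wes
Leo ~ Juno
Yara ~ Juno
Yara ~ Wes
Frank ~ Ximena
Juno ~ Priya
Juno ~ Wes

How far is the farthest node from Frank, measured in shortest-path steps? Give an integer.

2

Distances from Frank: Juno:1, Kai:2, Leo:2, Priya:2, Vera:2, Wes:2, Ximena:1, Yara:2.
The largest is 2 (to Wes, Kai, Priya, Yara, Vera, and Leo), so the eccentricity of Frank is 2.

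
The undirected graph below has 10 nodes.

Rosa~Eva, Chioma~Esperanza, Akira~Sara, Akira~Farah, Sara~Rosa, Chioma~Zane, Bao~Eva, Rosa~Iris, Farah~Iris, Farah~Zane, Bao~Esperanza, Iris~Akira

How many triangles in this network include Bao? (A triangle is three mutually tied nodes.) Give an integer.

Bao's neighbors are Esperanza and Eva, but none of them are tied to each other, so no triangle contains Bao.

0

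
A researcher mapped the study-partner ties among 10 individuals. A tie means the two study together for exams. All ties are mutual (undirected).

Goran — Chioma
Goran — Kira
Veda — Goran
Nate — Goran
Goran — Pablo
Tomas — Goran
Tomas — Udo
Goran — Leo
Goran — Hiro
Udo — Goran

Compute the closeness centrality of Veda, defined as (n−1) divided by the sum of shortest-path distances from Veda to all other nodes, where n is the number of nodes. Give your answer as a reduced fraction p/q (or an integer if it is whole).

Distances from Veda: Chioma:2, Goran:1, Hiro:2, Kira:2, Leo:2, Nate:2, Pablo:2, Tomas:2, Udo:2. Sum = 17.
n = 10, so closeness = 9/17.

9/17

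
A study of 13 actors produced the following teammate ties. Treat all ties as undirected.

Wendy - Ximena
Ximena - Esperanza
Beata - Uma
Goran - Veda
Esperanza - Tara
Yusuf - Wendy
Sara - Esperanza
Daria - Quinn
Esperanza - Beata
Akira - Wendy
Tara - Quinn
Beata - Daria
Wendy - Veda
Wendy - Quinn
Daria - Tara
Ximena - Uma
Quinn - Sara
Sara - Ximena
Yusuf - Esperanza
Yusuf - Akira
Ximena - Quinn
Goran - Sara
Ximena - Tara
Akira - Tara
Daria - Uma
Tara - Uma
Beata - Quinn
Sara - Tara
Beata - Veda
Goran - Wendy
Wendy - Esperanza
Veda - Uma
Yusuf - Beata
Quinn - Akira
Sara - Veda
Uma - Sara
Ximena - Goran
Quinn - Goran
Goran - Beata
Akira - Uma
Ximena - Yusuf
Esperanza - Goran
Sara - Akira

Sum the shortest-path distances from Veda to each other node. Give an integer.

Distances from Veda: Akira:2, Beata:1, Daria:2, Esperanza:2, Goran:1, Quinn:2, Sara:1, Tara:2, Uma:1, Wendy:1, Ximena:2, Yusuf:2.
Sum = 2 + 1 + 2 + 2 + 1 + 2 + 1 + 2 + 1 + 1 + 2 + 2 = 19.

19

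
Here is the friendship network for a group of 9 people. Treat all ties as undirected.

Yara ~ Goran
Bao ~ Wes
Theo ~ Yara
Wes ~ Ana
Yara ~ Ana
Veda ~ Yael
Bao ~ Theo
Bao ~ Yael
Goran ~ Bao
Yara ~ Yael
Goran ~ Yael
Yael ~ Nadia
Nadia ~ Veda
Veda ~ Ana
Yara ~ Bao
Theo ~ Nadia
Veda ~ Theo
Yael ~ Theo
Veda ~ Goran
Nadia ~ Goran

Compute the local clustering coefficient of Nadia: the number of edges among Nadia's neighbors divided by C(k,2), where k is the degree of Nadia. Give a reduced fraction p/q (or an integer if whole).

5/6

Nadia's neighbors: Goran, Theo, Veda, and Yael (k = 4).
Possible neighbor pairs: C(4,2) = 6. Edges among them: Goran–Veda, Goran–Yael, Theo–Veda, Theo–Yael, Veda–Yael → e = 5.
Clustering(Nadia) = 5/6.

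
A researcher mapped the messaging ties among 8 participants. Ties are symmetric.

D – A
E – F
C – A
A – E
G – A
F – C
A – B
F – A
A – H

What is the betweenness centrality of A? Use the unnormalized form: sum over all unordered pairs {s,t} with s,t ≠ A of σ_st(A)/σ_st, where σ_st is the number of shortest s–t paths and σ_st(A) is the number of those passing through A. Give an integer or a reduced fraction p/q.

37/2

Pairs whose geodesics pass through A — G–B: 1; G–E: 1; G–H: 1; G–C: 1; G–F: 1; G–D: 1; B–E: 1; B–H: 1; B–C: 1; B–F: 1; B–D: 1; E–H: 1; E–C: 1/2; E–D: 1 … (+5 more pairs).
All other pairs contribute 0.
Summing the contributions gives betweenness(A) = 37/2.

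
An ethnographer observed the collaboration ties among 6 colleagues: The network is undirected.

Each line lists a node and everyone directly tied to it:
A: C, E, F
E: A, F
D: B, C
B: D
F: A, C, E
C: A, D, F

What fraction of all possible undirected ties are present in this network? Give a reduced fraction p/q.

7/15

There are 7 edges and 6 nodes, so the maximum possible is C(6,2) = 15.
Density = 7/15.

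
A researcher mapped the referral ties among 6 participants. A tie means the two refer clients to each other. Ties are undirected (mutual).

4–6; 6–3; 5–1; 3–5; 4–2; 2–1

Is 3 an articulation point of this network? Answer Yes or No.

No

Even without 3, every remaining node can still reach every other (the residual graph is connected), so 3 is not a cut vertex.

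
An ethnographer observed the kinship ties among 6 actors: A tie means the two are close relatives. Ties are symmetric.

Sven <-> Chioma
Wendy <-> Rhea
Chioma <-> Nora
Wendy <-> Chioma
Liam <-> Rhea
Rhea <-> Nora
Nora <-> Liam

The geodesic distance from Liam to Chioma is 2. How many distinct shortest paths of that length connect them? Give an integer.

The shortest distance is 2, and the only length-2 path is Liam–Nora–Chioma. So there is exactly 1 shortest path.

1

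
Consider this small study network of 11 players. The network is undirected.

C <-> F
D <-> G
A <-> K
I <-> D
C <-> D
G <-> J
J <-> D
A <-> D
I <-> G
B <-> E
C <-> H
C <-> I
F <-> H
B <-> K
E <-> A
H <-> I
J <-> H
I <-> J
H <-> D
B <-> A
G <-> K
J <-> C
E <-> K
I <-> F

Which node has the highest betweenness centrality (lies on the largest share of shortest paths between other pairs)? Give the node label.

D

Unnormalized betweenness of each node: A:21/2, B:0, C:3/2, D:44/3, E:0, F:0, G:15/2, H:3/2, I:31/6, J:7/6, K:5.
D has the largest value, 44/3, making it the main broker — the node through which the most shortest paths run.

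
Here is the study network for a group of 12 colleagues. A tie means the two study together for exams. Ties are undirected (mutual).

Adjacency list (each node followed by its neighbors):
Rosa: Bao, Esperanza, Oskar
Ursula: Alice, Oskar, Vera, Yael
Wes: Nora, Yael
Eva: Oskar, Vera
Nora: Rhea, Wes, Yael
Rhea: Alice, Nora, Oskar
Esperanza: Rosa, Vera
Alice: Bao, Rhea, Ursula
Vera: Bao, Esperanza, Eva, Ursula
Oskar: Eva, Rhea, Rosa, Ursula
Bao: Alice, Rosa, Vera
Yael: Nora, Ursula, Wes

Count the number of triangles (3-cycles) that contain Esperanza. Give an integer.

Esperanza's neighbors are Rosa and Vera, but none of them are tied to each other, so no triangle contains Esperanza.

0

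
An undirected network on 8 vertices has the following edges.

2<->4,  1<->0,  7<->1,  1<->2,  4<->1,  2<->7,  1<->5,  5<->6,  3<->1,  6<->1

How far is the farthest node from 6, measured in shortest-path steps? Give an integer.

2

Distances from 6: 0:2, 1:1, 2:2, 3:2, 4:2, 5:1, 7:2.
The largest is 2 (to 4, 3, 7, 0, and 2), so the eccentricity of 6 is 2.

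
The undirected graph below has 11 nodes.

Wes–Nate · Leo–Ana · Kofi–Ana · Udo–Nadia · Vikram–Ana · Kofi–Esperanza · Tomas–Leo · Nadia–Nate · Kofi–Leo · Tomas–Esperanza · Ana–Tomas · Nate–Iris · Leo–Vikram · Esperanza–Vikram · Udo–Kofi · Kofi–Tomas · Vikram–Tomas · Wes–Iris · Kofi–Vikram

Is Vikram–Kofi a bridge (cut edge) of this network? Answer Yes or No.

Even without that edge, Vikram still reaches Kofi via Vikram – Ana – Kofi, so the network stays connected. Not a bridge.

No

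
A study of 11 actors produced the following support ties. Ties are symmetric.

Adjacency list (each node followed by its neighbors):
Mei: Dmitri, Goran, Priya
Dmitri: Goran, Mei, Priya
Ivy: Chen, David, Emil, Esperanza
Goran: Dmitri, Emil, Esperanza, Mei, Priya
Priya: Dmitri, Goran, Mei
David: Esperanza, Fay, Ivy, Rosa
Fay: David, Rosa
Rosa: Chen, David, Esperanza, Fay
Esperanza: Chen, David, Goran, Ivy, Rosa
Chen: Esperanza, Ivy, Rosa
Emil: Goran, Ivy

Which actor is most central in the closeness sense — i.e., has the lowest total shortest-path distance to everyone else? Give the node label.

Esperanza

Farness (sum of distances to all others) for each node — Chen:20, David:19, Dmitri:23, Emil:20, Esperanza:15, Fay:26, Goran:16, Ivy:19, Mei:23, Priya:23, Rosa:20.
The smallest farness is 15, for Esperanza, so Esperanza has the highest closeness.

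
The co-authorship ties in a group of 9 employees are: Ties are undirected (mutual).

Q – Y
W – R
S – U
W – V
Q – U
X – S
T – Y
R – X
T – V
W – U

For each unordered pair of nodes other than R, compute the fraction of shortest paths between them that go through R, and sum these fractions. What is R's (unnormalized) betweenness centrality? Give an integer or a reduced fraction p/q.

Pairs whose geodesics pass through R — X–W: 1; X–V: 1; X–T: 1.
All other pairs contribute 0.
Summing the contributions gives betweenness(R) = 3.

3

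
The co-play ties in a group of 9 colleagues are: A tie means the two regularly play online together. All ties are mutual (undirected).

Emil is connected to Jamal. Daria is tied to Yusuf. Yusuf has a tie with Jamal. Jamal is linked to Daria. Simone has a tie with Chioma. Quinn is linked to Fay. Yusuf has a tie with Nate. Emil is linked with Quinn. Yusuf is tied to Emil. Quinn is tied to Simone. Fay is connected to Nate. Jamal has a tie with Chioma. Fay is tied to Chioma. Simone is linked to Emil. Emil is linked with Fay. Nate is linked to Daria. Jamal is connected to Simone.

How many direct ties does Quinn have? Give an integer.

Quinn is directly tied to Emil, Fay, and Simone. That is 3 neighbors, so the degree of Quinn is 3.

3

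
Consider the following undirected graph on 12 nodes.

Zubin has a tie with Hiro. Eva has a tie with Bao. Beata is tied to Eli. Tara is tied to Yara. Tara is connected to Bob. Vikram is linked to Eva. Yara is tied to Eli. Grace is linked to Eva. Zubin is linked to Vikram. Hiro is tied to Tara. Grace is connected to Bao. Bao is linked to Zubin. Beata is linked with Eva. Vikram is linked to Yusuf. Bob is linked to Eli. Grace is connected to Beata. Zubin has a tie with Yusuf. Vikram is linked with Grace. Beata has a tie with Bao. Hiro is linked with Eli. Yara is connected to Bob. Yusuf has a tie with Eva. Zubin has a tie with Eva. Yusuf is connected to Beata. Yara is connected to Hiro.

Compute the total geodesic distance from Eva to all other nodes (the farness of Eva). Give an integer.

19

Distances from Eva: Bao:1, Beata:1, Bob:3, Eli:2, Grace:1, Hiro:2, Tara:3, Vikram:1, Yara:3, Yusuf:1, Zubin:1.
Sum = 1 + 1 + 3 + 2 + 1 + 2 + 3 + 1 + 3 + 1 + 1 = 19.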